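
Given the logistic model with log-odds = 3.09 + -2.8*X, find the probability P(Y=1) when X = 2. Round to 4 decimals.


Linear predictor: z = 3.09 + -2.8 * 2 = -2.5100.
P = 1/(1 + exp(2.5100)) = 1/(1 + 12.3049) = 0.0752.

0.0752


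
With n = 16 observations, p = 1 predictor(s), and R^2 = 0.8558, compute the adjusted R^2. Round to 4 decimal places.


Using the formula:
(1 - 0.8558) = 0.1442.
Multiply by 15/14: 0.1442 * 15 = 2.1630, then 2.1630 / 14 = 0.1545.
Adj R^2 = 1 - 0.1545 = 0.8455.

0.8455


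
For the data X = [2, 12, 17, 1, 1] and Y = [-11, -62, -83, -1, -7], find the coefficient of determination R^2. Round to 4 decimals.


After computing the OLS fit (b0=0.0986, b1=-4.9846):
SSres = 28.7477, SStot = 5524.8000.
R^2 = 1 - 28.7477/5524.8000 = 0.9948.

0.9948


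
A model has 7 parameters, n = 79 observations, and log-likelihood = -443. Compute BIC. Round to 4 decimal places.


k * ln(n) = 7 * ln(79) = 7 * 4.369448 = 30.586136.
-2 * loglik = -2 * (-443) = 886.
BIC = 30.586136 + 886 = 916.586136, which rounds to 916.5861.

916.5861


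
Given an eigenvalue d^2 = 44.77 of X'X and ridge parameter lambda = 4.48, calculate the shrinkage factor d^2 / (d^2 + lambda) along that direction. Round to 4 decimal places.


d^2 + lambda = 44.77 + 4.48 = 49.2500.
Shrinkage factor = 44.77/49.2500 = 0.9090.

0.9090


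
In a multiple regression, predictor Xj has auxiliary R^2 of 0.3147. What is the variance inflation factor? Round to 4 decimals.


Denominator: 1 - 0.3147 = 0.6853.
VIF = 1 / 0.6853 = 1.4592.

1.4592


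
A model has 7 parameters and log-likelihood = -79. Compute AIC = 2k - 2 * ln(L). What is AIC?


AIC = 2*7 - 2*(-79).
= 14 + 158 = 172.

172


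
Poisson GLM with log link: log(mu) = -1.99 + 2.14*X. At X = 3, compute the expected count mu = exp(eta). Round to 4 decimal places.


Linear predictor: eta = -1.99 + (2.14)(3) = 4.4300.
Expected count: mu = exp(4.4300) = 83.9314.

83.9314


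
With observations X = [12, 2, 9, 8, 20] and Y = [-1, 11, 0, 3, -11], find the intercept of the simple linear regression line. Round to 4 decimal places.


The slope is b1 = -1.1944.
Sample means are xbar = 10.2000 and ybar = 0.4000.
Intercept: b0 = 0.4000 - (-1.1944)(10.2000) = 12.5833.

12.5833


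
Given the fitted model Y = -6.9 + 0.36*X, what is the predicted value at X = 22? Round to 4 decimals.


Predicted value:
Y = -6.9 + (0.36)(22) = -6.9 + 7.9200 = 1.0200.

1.0200


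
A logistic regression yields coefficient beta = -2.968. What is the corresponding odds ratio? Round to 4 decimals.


The odds ratio is computed as:
OR = e^(-2.968) = 0.0514.

0.0514


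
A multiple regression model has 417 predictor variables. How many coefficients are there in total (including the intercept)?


Each predictor gets one coefficient, plus one intercept.
Total parameters = 417 + 1 = 418.

418


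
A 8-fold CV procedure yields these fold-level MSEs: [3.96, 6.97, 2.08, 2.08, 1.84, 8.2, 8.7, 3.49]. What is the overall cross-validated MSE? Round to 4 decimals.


Total MSE across folds = 37.3200.
CV-MSE = 37.3200/8 = 4.6650.

4.6650


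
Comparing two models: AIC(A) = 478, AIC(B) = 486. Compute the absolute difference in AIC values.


|AIC_A - AIC_B| = |478 - 486| = 8.
Model A is preferred (lower AIC).

8


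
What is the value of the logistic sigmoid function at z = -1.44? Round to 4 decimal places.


Compute exp(1.4400) = 4.2207.
Sigmoid = 1 / (1 + 4.2207) = 1 / 5.2207 = 0.1915.

0.1915


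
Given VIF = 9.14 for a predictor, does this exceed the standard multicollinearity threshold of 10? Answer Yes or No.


The threshold is 10.
VIF = 9.14 is < 10.
Multicollinearity indication: No.

No


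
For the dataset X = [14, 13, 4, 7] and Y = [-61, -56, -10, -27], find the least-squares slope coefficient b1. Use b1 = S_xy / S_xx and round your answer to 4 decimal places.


First compute the means: xbar = 9.5000, ybar = -38.5000.
Then S_xx = sum((xi - xbar)^2) = 69.0000.
S_xy = sum((xi - xbar)(yi - ybar)) = -348.0000.
b1 = S_xy / S_xx = -348.0000 / 69.0000 = -5.0435.

-5.0435


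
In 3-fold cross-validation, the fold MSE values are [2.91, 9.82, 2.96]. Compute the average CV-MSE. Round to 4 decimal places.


Add all fold MSEs: 15.6900.
Divide by k = 3: 15.6900/3 = 5.2300.

5.2300


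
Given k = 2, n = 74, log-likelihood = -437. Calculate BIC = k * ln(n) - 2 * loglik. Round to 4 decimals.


Compute k*ln(n) = 2*ln(74) = 2*4.304065 = 8.608130.
Then -2*loglik = 874.
BIC = 8.608130 + 874 = 882.608130, which rounds to 882.6081.

882.6081


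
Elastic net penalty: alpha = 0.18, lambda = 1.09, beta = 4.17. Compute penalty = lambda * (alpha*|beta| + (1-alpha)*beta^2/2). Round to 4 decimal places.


alpha * |beta| = 0.18 * 4.17 = 0.7506.
(1-alpha) * beta^2/2 = 0.82 * 17.3889/2 = 7.1294.
Total = 1.09 * (0.7506 + 7.1294) = 8.5893.

8.5893


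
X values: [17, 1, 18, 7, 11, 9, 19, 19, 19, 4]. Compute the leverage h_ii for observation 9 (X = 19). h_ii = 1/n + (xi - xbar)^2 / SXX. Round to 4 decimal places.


Mean of X: xbar = 12.4000.
SXX = 426.4000.
For X = 19: h = 1/10 + (19 - 12.4000)^2/426.4000 = 0.2022.

0.2022


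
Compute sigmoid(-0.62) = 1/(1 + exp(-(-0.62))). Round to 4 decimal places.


exp(0.6200) = 1.8589.
1 + exp(-z) = 2.8589.
sigmoid = 1/2.8589 = 0.3498.

0.3498


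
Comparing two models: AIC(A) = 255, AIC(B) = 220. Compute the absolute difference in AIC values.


|AIC_A - AIC_B| = |255 - 220| = 35.
Model B is preferred (lower AIC).

35


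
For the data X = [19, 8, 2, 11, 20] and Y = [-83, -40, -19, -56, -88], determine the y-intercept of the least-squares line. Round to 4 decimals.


First find the slope: b1 = -3.8217.
Means: xbar = 12.0000, ybar = -57.2000.
b0 = ybar - b1 * xbar = -57.2000 - -3.8217 * 12.0000 = -11.3391.

-11.3391


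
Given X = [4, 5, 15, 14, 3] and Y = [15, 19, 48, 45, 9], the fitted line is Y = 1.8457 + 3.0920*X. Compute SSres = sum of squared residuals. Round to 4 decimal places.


For each point, residual = actual - predicted.
Residuals: [0.7863, 1.6943, -0.2257, -0.1337, -2.1217].
Sum of squared residuals = 8.0593.

8.0593


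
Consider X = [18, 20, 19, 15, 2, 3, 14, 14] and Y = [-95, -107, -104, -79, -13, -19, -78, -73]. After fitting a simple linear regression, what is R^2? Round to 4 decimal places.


After computing the OLS fit (b0=-2.7013, b1=-5.2037):
SSres = 23.8954, SStot = 9146.0000.
R^2 = 1 - 23.8954/9146.0000 = 0.9974.

0.9974


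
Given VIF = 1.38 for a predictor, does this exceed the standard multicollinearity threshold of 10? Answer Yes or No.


Check: VIF = 1.38 vs threshold = 10.
Since 1.38 < 10, the answer is No.

No


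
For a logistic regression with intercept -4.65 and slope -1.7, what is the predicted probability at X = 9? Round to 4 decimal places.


Linear predictor: z = -4.65 + -1.7 * 9 = -19.9500.
P = 1/(1 + exp(19.9500)) = 1/(1 + 461503409.6174) = 0.0000.

0.0000


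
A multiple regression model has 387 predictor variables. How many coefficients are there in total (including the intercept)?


Total coefficients = number of predictors + 1 (for the intercept).
= 387 + 1 = 388.

388


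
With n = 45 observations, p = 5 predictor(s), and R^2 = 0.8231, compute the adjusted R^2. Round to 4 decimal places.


Plug in: Adj R^2 = 1 - (1 - 0.8231) * 44/39.
= 1 - 0.1769 * 44/39
= 1 - 7.7836 / 39
= 1 - 0.1996 = 0.8004.

0.8004


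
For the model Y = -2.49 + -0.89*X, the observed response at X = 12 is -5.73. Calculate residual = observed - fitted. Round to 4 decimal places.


Fitted value at X = 12 is yhat = -2.49 + -0.89*12 = -13.1700.
Residual = -5.73 - -13.1700 = 7.4400.

7.4400


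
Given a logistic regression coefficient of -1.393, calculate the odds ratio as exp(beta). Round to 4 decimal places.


The odds ratio is computed as:
OR = e^(-1.393) = 0.2483.

0.2483


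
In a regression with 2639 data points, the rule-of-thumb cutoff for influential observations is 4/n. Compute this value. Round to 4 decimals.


Cook's distance cutoff = 4/n = 4/2639.
= 0.0015.

0.0015


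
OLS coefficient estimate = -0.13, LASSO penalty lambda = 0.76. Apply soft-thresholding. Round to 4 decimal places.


Absolute value: |-0.13| = 0.13.
Compare to lambda = 0.76.
Since |beta| <= lambda, the coefficient is set to 0.

0.0000


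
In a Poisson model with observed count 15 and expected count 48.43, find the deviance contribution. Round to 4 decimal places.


Compute y*ln(y/mu) = 15*ln(15/48.43) = 15*-1.172069 = -17.581035.
y - mu = -33.43.
D = 2*(-17.581035 - (-33.43)) = 31.697930, which rounds to 31.6979.

31.6979


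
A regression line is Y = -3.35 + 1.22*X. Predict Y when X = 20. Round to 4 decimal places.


Plug X = 20 into Y = -3.35 + 1.22*X:
Y = -3.35 + 24.4000 = 21.0500.

21.0500


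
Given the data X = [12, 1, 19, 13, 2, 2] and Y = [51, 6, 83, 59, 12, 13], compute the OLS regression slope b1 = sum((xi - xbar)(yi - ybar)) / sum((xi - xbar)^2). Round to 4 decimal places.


The sample means are xbar = 8.1667 and ybar = 37.3333.
Compute S_xx = 282.8333 and S_xy = 1182.6667.
Slope b1 = S_xy / S_xx = 1182.6667 / 282.8333 = 4.1815.

4.1815


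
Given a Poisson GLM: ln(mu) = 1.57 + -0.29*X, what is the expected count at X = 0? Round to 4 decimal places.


Compute eta = 1.57 + -0.29 * 0 = 1.5700.
Apply inverse link: mu = e^1.5700 = 4.8066.

4.8066


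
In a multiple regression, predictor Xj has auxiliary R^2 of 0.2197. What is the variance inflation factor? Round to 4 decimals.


Using VIF = 1/(1 - R^2_j):
1 - 0.2197 = 0.7803.
VIF = 1.2816.

1.2816


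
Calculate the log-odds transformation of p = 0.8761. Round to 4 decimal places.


1 - p = 0.1239.
p/(1-p) = 7.0710.
logit = ln(7.0710) = 1.9560.

1.9560


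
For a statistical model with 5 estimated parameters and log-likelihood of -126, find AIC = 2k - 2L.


AIC = 2k - 2*loglik = 2(5) - 2(-126).
= 10 + 252 = 262.

262


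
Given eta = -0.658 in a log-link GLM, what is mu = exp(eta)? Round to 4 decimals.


Apply the inverse link:
mu = e^-0.658 = 0.5179.

0.5179


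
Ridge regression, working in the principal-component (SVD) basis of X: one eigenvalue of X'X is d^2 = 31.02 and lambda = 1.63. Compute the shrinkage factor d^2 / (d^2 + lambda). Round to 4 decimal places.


d^2 + lambda = 31.02 + 1.63 = 32.6500.
Shrinkage factor = 31.02/32.6500 = 0.9501.

0.9501


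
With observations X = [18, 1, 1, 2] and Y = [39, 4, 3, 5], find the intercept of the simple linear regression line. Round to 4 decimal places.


First find the slope: b1 = 2.0981.
Means: xbar = 5.5000, ybar = 12.7500.
b0 = ybar - b1 * xbar = 12.7500 - 2.0981 * 5.5000 = 1.2105.

1.2105


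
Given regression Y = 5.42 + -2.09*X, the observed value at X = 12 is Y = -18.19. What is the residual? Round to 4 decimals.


Predicted = 5.42 + -2.09 * 12 = -19.6600.
Residual = -18.19 - -19.6600 = 1.4700.

1.4700


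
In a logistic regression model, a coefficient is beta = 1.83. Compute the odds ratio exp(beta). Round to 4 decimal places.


Odds ratio = exp(beta) = exp(1.83).
= 6.2339.

6.2339


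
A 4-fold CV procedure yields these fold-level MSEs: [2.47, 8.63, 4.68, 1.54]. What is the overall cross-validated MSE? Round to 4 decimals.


Sum of fold MSEs = 17.3200.
Average = 17.3200 / 4 = 4.3300.

4.3300


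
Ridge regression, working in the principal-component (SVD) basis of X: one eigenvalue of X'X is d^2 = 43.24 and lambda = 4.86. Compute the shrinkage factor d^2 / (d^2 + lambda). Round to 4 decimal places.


Denominator = d^2 + lambda = 43.24 + 4.86 = 48.1000.
Shrinkage = 43.24 / 48.1000 = 0.8990.

0.8990


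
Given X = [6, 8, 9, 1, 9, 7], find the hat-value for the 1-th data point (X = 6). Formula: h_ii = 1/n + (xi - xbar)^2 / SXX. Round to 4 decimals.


n = 6, xbar = 6.6667.
SXX = sum((xi - xbar)^2) = 45.3333.
h = 1/6 + (6 - 6.6667)^2 / 45.3333 = 0.1765.

0.1765


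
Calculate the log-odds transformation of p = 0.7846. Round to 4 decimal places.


1 - p = 0.2154.
p/(1-p) = 3.6425.
logit = ln(3.6425) = 1.2927.

1.2927


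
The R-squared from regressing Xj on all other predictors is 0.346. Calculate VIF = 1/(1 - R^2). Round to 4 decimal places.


Denominator: 1 - 0.346 = 0.654.
VIF = 1 / 0.654 = 1.5291.

1.5291


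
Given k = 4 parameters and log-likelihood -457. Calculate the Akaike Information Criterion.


Compute:
2k = 2*4 = 8.
-2*loglik = -2*(-457) = 914.
AIC = 8 + 914 = 922.

922


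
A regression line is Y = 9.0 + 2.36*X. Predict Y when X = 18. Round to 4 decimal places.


Plug X = 18 into Y = 9.0 + 2.36*X:
Y = 9.0 + 42.4800 = 51.4800.

51.4800


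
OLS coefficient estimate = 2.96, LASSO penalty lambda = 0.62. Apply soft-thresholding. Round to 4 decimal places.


Check: |2.96| = 2.96 vs lambda = 0.62.
Since |beta| > lambda, coefficient = sign(beta)*(|beta| - lambda) = 2.3400.
Soft-thresholded coefficient = 2.3400.

2.3400


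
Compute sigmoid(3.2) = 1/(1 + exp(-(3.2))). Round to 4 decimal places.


Compute exp(-3.2000) = 0.0408.
Sigmoid = 1 / (1 + 0.0408) = 1 / 1.0408 = 0.9608.

0.9608


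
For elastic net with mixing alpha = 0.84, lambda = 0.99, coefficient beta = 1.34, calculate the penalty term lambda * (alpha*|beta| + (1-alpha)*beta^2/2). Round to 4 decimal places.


Compute:
L1 = 0.84 * 1.34 = 1.1256.
L2 = 0.16 * 1.34^2 / 2 = 0.1436.
Penalty = 0.99 * (1.1256 + 0.1436) = 1.2566.

1.2566


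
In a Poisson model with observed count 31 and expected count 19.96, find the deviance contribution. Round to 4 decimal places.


Compute y*ln(y/mu) = 31*ln(31/19.96) = 31*0.440257 = 13.647967.
y - mu = 11.04.
D = 2*(13.647967 - (11.04)) = 5.215934, which rounds to 5.2159.

5.2159


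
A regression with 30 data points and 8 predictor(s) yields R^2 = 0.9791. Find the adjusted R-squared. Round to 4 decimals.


Plug in: Adj R^2 = 1 - (1 - 0.9791) * 29/21.
= 1 - 0.0209 * 29/21
= 1 - 0.6061 / 21
= 1 - 0.0289 = 0.9711.

0.9711


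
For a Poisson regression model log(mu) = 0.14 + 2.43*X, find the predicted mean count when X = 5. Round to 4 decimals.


eta = 0.14 + 2.43 * 5 = 12.2900.
mu = exp(12.2900) = 217509.9771.

217509.9771


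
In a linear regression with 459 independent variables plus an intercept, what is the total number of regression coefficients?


Including the intercept, the model has 459 predictor coefficients + 1 intercept.
Total = 460.

460


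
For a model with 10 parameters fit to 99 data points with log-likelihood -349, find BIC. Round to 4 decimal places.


k * ln(n) = 10 * ln(99) = 10 * 4.595120 = 45.951200.
-2 * loglik = -2 * (-349) = 698.
BIC = 45.951200 + 698 = 743.951200, which rounds to 743.9512.

743.9512


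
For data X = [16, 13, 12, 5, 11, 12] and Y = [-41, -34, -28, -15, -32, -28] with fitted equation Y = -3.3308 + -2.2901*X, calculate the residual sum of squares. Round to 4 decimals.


Compute predicted values, then residuals = yi - yhat_i.
Residuals: [-1.0276, -0.8979, 2.8120, -0.2187, -3.4781, 2.8120].
SSres = sum(residual^2) = 29.8219.

29.8219


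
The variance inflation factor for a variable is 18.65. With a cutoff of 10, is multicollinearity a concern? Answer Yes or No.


The threshold is 10.
VIF = 18.65 is >= 10.
Multicollinearity indication: Yes.

Yes


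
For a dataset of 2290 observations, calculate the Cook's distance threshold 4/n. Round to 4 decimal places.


Using the rule of thumb:
Threshold = 4 / 2290 = 0.0017.

0.0017


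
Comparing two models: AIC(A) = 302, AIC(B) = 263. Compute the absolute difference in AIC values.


Absolute difference = |302 - 263| = 39.
The model with lower AIC (B) is preferred.

39


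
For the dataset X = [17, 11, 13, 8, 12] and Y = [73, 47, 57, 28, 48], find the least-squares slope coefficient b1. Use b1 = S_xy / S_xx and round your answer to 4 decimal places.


Calculate xbar = 12.2000, ybar = 50.6000.
S_xx = 42.8000, S_xy = 212.4000.
Using b1 = S_xy / S_xx = 212.4000 / 42.8000, we get b1 = 4.9626.

4.9626


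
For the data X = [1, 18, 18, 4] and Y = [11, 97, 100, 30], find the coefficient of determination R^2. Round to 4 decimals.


The fitted line is Y = 7.6742 + 5.0562*X.
SSres = 11.9775, SStot = 6269.0000.
R^2 = 1 - SSres/SStot = 0.9981.

0.9981


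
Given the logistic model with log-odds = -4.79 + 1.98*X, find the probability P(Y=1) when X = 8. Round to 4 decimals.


Compute z = -4.79 + (1.98)(8) = 11.0500.
exp(-z) = 0.0000.
P = 1/(1 + 0.0000) = 1.0000.

1.0000


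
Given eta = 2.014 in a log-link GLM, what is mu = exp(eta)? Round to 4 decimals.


Apply the inverse link:
mu = e^2.014 = 7.4932.

7.4932


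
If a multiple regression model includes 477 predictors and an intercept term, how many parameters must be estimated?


Including the intercept, the model has 477 predictor coefficients + 1 intercept.
Total = 478.

478


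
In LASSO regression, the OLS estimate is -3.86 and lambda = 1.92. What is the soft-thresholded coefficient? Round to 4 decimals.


Absolute value: |-3.86| = 3.86.
Compare to lambda = 1.92.
Since |beta| > lambda, coefficient = sign(beta)*(|beta| - lambda) = -1.9400.

-1.9400


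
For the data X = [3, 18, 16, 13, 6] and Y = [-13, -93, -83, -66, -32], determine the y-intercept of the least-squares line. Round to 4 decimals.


First find the slope: b1 = -5.2554.
Means: xbar = 11.2000, ybar = -57.4000.
b0 = ybar - b1 * xbar = -57.4000 - -5.2554 * 11.2000 = 1.4604.

1.4604


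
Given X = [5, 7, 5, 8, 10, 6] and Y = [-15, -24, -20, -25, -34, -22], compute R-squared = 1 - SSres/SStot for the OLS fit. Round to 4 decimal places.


After computing the OLS fit (b0=-2.1681, b1=-3.0973):
SSres = 18.6549, SStot = 199.3333.
R^2 = 1 - 18.6549/199.3333 = 0.9064.

0.9064


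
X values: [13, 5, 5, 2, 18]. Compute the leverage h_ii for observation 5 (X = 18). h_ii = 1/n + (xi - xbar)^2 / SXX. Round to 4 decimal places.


Compute xbar = 8.6000 with n = 5 observations.
SXX = 177.2000.
Leverage = 1/5 + (18 - 8.6000)^2/177.2000 = 0.6986.

0.6986


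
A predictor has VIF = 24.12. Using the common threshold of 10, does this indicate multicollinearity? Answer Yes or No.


The threshold is 10.
VIF = 24.12 is >= 10.
Multicollinearity indication: Yes.

Yes


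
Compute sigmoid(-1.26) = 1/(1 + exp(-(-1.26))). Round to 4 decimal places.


exp(1.2600) = 3.5254.
1 + exp(-z) = 4.5254.
sigmoid = 1/4.5254 = 0.2210.

0.2210


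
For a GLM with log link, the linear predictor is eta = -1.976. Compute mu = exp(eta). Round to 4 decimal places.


Apply the inverse link:
mu = e^-1.976 = 0.1386.

0.1386


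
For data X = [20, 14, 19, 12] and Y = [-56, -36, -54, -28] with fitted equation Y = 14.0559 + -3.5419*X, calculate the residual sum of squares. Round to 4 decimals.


Predicted values from Y = 14.0559 + -3.5419*X.
Residuals: [0.7821, -0.4693, -0.7598, 0.4469].
SSres = 1.6089.

1.6089


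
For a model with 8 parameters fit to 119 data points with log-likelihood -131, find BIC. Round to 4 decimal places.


Compute k*ln(n) = 8*ln(119) = 8*4.779123 = 38.232984.
Then -2*loglik = 262.
BIC = 38.232984 + 262 = 300.232984, which rounds to 300.2330.

300.2330


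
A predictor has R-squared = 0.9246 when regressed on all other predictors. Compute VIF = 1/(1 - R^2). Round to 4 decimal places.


Using VIF = 1/(1 - R^2_j):
1 - 0.9246 = 0.0754.
VIF = 13.2626.

13.2626


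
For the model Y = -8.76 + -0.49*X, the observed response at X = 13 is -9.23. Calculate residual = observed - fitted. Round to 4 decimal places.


Compute yhat = -8.76 + (-0.49)(13) = -15.1300.
Residual = actual - predicted = -9.23 - -15.1300 = 5.9000.

5.9000


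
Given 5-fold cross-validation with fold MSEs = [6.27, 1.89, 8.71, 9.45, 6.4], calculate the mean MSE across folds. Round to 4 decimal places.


Add all fold MSEs: 32.7200.
Divide by k = 5: 32.7200/5 = 6.5440.

6.5440


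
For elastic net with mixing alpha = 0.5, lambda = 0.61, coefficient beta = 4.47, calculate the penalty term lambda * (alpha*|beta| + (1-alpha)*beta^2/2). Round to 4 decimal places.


L1 component = 0.5 * |4.47| = 2.2350.
L2 component = 0.5 * 4.47^2 / 2 = 4.9952.
Penalty = 0.61 * (2.2350 + 4.9952) = 0.61 * 7.2302 = 4.4104.

4.4104


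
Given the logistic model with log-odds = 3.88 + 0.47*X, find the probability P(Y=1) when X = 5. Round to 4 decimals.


z = 3.88 + 0.47 * 5 = 6.2300.
Sigmoid: P = 1 / (1 + exp(-6.2300)) = 0.9980.

0.9980


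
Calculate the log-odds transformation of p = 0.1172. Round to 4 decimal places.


1 - p = 0.8828.
p/(1-p) = 0.1328.
logit = ln(0.1328) = -2.0192.

-2.0192


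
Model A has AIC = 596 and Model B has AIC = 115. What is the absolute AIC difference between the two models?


Absolute difference = |596 - 115| = 481.
The model with lower AIC (B) is preferred.

481


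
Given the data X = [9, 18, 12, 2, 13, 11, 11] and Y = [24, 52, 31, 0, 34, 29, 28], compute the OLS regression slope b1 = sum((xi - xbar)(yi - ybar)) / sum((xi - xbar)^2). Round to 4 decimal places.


First compute the means: xbar = 10.8571, ybar = 28.2857.
Then S_xx = sum((xi - xbar)^2) = 138.8571.
S_xy = sum((xi - xbar)(yi - ybar)) = 443.2857.
b1 = S_xy / S_xx = 443.2857 / 138.8571 = 3.1924.

3.1924


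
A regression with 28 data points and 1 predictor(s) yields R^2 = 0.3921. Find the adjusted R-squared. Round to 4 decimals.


Adjusted R^2 = 1 - (1 - R^2) * (n-1)/(n-p-1).
(1 - R^2) = 0.6079.
(n-1)/(n-p-1) = 27/26.
(1 - R^2) * (n-1) = 0.6079 * 27 = 16.4133.
Divide by (n-p-1): 16.4133 / 26 = 0.6313.
Adj R^2 = 1 - 0.6313 = 0.3687.

0.3687


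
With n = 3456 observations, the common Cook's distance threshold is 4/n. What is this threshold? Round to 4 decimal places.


Using the rule of thumb:
Threshold = 4 / 3456 = 0.0012.

0.0012


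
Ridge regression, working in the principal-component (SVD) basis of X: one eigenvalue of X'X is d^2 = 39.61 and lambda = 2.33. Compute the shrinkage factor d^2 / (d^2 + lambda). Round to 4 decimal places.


Denominator = d^2 + lambda = 39.61 + 2.33 = 41.9400.
Shrinkage = 39.61 / 41.9400 = 0.9444.

0.9444


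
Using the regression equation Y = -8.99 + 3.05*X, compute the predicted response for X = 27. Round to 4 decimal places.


Predicted value:
Y = -8.99 + (3.05)(27) = -8.99 + 82.3500 = 73.3600.

73.3600


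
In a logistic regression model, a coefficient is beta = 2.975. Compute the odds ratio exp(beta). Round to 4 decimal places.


The odds ratio is computed as:
OR = e^(2.975) = 19.5896.

19.5896


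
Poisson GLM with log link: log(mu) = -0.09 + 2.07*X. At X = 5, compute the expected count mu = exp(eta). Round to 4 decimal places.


Linear predictor: eta = -0.09 + (2.07)(5) = 10.2600.
Expected count: mu = exp(10.2600) = 28566.7862.

28566.7862


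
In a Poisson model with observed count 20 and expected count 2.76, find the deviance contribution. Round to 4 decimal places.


First: ln(20/2.76) = 1.980502.
Then: 20 * 1.980502 = 39.610040.
y - mu = 20 - 2.76 = 17.24.
D = 2(39.610040 - 17.24) = 44.740080, which rounds to 44.7401.

44.7401


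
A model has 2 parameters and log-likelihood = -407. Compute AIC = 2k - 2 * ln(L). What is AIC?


AIC = 2k - 2*loglik = 2(2) - 2(-407).
= 4 + 814 = 818.

818


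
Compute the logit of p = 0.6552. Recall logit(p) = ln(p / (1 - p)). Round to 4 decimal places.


Compute the odds: 0.6552/0.3448 = 1.9002.
Take the natural log: ln(1.9002) = 0.6420.

0.6420


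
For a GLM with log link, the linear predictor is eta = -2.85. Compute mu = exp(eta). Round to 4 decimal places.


Apply the inverse link:
mu = e^-2.85 = 0.0578.

0.0578


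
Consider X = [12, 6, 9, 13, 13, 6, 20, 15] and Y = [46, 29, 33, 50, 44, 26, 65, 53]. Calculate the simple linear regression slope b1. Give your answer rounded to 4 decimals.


Calculate xbar = 11.7500, ybar = 43.2500.
S_xx = 155.5000, S_xy = 430.5000.
Using b1 = S_xy / S_xx = 430.5000 / 155.5000, we get b1 = 2.7685.

2.7685


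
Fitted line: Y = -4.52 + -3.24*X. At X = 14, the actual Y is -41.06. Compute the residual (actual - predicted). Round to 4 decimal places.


Compute yhat = -4.52 + (-3.24)(14) = -49.8800.
Residual = actual - predicted = -41.06 - -49.8800 = 8.8200.

8.8200


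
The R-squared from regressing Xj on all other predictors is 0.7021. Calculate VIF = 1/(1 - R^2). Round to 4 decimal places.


VIF = 1 / (1 - 0.7021).
= 1 / 0.2979 = 3.3568.

3.3568


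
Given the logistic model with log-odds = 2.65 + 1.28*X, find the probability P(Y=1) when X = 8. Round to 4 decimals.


Linear predictor: z = 2.65 + 1.28 * 8 = 12.8900.
P = 1/(1 + exp(-12.8900)) = 1/(1 + 0.0000) = 1.0000.

1.0000


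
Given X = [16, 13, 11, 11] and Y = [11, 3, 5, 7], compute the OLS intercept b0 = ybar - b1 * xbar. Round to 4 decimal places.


First find the slope: b1 = 0.9254.
Means: xbar = 12.7500, ybar = 6.5000.
b0 = ybar - b1 * xbar = 6.5000 - 0.9254 * 12.7500 = -5.2985.

-5.2985


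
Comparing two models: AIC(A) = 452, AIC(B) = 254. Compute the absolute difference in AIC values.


Compute |452 - 254| = 198.
Model B has the smaller AIC.

198


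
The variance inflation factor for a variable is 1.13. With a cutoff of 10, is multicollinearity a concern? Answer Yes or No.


The threshold is 10.
VIF = 1.13 is < 10.
Multicollinearity indication: No.

No


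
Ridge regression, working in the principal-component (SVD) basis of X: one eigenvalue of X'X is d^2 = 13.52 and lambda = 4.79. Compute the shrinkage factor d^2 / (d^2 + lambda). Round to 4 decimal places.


d^2 + lambda = 13.52 + 4.79 = 18.3100.
Shrinkage factor = 13.52/18.3100 = 0.7384.

0.7384


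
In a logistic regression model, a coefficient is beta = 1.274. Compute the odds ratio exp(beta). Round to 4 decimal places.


Odds ratio = exp(beta) = exp(1.274).
= 3.5751.

3.5751


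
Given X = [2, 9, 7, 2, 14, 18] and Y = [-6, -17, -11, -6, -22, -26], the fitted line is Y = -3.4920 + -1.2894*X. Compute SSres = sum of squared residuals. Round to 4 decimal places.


For each point, residual = actual - predicted.
Residuals: [0.0708, -1.9034, 1.5178, 0.0708, -0.4564, 0.7012].
Sum of squared residuals = 6.6367.

6.6367


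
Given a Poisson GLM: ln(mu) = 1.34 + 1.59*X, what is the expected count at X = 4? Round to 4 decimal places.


eta = 1.34 + 1.59 * 4 = 7.7000.
mu = exp(7.7000) = 2208.3480.

2208.3480


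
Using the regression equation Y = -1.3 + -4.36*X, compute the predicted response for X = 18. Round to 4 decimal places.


Predicted value:
Y = -1.3 + (-4.36)(18) = -1.3 + -78.4800 = -79.7800.

-79.7800


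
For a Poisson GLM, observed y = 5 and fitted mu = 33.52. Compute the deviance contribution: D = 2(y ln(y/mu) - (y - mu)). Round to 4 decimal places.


Compute y*ln(y/mu) = 5*ln(5/33.52) = 5*-1.902704 = -9.513520.
y - mu = -28.52.
D = 2*(-9.513520 - (-28.52)) = 38.012960, which rounds to 38.0130.

38.0130


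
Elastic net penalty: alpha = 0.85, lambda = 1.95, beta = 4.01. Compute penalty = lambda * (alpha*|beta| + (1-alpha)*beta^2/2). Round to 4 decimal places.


L1 component = 0.85 * |4.01| = 3.4085.
L2 component = 0.15 * 4.01^2 / 2 = 1.2060.
Penalty = 1.95 * (3.4085 + 1.2060) = 1.95 * 4.6145 = 8.9983.

8.9983


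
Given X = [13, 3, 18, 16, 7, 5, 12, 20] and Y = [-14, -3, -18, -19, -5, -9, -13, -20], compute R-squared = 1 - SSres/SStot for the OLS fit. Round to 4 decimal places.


The fitted line is Y = -1.0157 + -0.9880*X.
SSres = 24.8361, SStot = 289.8750.
R^2 = 1 - SSres/SStot = 0.9143.

0.9143


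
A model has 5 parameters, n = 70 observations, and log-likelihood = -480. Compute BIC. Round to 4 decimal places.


k * ln(n) = 5 * ln(70) = 5 * 4.248495 = 21.242475.
-2 * loglik = -2 * (-480) = 960.
BIC = 21.242475 + 960 = 981.242475, which rounds to 981.2425.

981.2425


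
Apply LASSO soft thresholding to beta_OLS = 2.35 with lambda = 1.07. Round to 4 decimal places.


Check: |2.35| = 2.35 vs lambda = 1.07.
Since |beta| > lambda, coefficient = sign(beta)*(|beta| - lambda) = 1.2800.
Soft-thresholded coefficient = 1.2800.

1.2800


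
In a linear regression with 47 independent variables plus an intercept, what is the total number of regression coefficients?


Each predictor gets one coefficient, plus one intercept.
Total parameters = 47 + 1 = 48.

48


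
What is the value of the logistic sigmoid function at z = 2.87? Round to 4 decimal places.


exp(-2.8700) = 0.0567.
1 + exp(-z) = 1.0567.
sigmoid = 1/1.0567 = 0.9463.

0.9463


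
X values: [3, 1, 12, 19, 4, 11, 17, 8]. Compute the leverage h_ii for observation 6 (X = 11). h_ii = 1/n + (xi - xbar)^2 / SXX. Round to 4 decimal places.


Compute xbar = 9.3750 with n = 8 observations.
SXX = 301.8750.
Leverage = 1/8 + (11 - 9.3750)^2/301.8750 = 0.1337.

0.1337


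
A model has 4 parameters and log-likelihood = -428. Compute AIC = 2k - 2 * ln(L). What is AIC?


Compute:
2k = 2*4 = 8.
-2*loglik = -2*(-428) = 856.
AIC = 8 + 856 = 864.

864


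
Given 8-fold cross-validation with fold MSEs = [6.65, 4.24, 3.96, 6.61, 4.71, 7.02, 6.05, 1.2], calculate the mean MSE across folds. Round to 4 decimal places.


Add all fold MSEs: 40.4400.
Divide by k = 8: 40.4400/8 = 5.0550.

5.0550


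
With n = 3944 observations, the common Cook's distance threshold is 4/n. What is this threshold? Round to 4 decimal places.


Cook's distance cutoff = 4/n = 4/3944.
= 0.0010.

0.0010


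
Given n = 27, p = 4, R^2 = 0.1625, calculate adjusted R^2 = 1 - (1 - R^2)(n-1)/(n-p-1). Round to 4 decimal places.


Adjusted R^2 = 1 - (1 - R^2) * (n-1)/(n-p-1).
(1 - R^2) = 0.8375.
(n-1)/(n-p-1) = 26/22.
(1 - R^2) * (n-1) = 0.8375 * 26 = 21.7750.
Divide by (n-p-1): 21.7750 / 22 = 0.9898.
Adj R^2 = 1 - 0.9898 = 0.0102.

0.0102


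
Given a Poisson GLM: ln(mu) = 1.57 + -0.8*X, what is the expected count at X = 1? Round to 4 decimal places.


Compute eta = 1.57 + -0.8 * 1 = 0.7700.
Apply inverse link: mu = e^0.7700 = 2.1598.

2.1598


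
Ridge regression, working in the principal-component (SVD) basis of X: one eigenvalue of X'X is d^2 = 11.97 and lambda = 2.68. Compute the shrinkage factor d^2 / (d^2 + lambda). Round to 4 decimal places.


Compute the denominator: 11.97 + 2.68 = 14.6500.
Shrinkage factor = 11.97 / 14.6500 = 0.8171.

0.8171


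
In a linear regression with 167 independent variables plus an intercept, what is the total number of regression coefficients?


Each predictor gets one coefficient, plus one intercept.
Total parameters = 167 + 1 = 168.

168


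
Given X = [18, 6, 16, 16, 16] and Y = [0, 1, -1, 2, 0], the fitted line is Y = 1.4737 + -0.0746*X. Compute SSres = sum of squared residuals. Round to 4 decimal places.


Compute predicted values, then residuals = yi - yhat_i.
Residuals: [-0.1309, -0.0261, -1.2801, 1.7199, -0.2801].
SSres = sum(residual^2) = 4.6930.

4.6930


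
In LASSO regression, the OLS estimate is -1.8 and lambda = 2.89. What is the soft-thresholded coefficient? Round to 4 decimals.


Check: |-1.8| = 1.8 vs lambda = 2.89.
Since |beta| <= lambda, the coefficient is set to 0.
Soft-thresholded coefficient = 0.0000.

0.0000


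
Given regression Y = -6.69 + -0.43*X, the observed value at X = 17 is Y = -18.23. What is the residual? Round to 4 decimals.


Fitted value at X = 17 is yhat = -6.69 + -0.43*17 = -14.0000.
Residual = -18.23 - -14.0000 = -4.2300.

-4.2300


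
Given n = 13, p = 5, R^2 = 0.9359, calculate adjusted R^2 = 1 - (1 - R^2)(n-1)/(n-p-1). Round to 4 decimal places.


Adjusted R^2 = 1 - (1 - R^2) * (n-1)/(n-p-1).
(1 - R^2) = 0.0641.
(n-1)/(n-p-1) = 12/7.
(1 - R^2) * (n-1) = 0.0641 * 12 = 0.7692.
Divide by (n-p-1): 0.7692 / 7 = 0.1099.
Adj R^2 = 1 - 0.1099 = 0.8901.

0.8901


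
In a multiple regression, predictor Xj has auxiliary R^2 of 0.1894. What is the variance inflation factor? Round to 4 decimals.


Denominator: 1 - 0.1894 = 0.8106.
VIF = 1 / 0.8106 = 1.2337.

1.2337


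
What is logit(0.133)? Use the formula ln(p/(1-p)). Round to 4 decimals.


1 - p = 0.867.
p/(1-p) = 0.1534.
logit = ln(0.1534) = -1.8747.

-1.8747


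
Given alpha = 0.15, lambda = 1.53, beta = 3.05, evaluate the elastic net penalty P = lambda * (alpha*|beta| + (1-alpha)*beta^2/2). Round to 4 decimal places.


alpha * |beta| = 0.15 * 3.05 = 0.4575.
(1-alpha) * beta^2/2 = 0.85 * 9.3025/2 = 3.9536.
Total = 1.53 * (0.4575 + 3.9536) = 6.7489.

6.7489


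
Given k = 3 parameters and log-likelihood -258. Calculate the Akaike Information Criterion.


AIC = 2k - 2*loglik = 2(3) - 2(-258).
= 6 + 516 = 522.

522


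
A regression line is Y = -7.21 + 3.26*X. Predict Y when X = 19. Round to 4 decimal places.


Substitute X = 19 into the equation:
Y = -7.21 + 3.26 * 19 = -7.21 + 61.9400 = 54.7300.

54.7300


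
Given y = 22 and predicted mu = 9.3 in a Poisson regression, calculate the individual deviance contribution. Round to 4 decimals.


First: ln(22/9.3) = 0.861028.
Then: 22 * 0.861028 = 18.942616.
y - mu = 22 - 9.3 = 12.7.
D = 2(18.942616 - 12.7) = 12.485232, which rounds to 12.4852.

12.4852


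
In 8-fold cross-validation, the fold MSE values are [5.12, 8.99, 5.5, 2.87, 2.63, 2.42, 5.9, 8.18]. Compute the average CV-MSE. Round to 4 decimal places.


Total MSE across folds = 41.6100.
CV-MSE = 41.6100/8 = 5.2013.

5.2013


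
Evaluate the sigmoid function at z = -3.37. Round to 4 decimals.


First, exp(3.3700) = 29.0785.
Then sigma(z) = 1/(1 + 29.0785) = 0.0332.

0.0332


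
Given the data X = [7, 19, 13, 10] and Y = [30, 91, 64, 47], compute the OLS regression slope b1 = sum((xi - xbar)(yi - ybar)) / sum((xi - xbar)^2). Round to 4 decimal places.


Calculate xbar = 12.2500, ybar = 58.0000.
S_xx = 78.7500, S_xy = 399.0000.
Using b1 = S_xy / S_xx = 399.0000 / 78.7500, we get b1 = 5.0667.

5.0667


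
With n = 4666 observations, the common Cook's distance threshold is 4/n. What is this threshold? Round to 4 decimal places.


The threshold is 4/n.
4/4666 = 0.0009.

0.0009


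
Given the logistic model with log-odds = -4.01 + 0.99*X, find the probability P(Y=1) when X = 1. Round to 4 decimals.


Compute z = -4.01 + (0.99)(1) = -3.0200.
exp(-z) = 20.4913.
P = 1/(1 + 20.4913) = 0.0465.

0.0465


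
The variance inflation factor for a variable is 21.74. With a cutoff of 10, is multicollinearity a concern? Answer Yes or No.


The threshold is 10.
VIF = 21.74 is >= 10.
Multicollinearity indication: Yes.

Yes


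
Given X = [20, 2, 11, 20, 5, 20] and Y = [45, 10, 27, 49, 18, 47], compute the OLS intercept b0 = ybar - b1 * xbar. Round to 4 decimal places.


Compute b1 = 2.0208 from the OLS formula.
With xbar = 13.0000 and ybar = 32.6667, the intercept is:
b0 = 32.6667 - 2.0208 * 13.0000 = 6.3958.

6.3958


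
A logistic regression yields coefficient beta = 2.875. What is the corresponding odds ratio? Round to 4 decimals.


exp(2.875) = 17.7254.
So the odds ratio is 17.7254.

17.7254


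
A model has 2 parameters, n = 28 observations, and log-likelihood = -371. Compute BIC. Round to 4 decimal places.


Compute k*ln(n) = 2*ln(28) = 2*3.332205 = 6.664410.
Then -2*loglik = 742.
BIC = 6.664410 + 742 = 748.664410, which rounds to 748.6644.

748.6644


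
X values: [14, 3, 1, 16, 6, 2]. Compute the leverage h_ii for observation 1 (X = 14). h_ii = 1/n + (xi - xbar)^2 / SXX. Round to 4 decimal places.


Mean of X: xbar = 7.0000.
SXX = 208.0000.
For X = 14: h = 1/6 + (14 - 7.0000)^2/208.0000 = 0.4022.

0.4022


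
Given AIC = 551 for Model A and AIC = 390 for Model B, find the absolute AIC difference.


|AIC_A - AIC_B| = |551 - 390| = 161.
Model B is preferred (lower AIC).

161


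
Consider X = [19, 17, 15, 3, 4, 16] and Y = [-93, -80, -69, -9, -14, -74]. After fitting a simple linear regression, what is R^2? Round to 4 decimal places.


The fitted line is Y = 6.7548 + -5.1288*X.
SSres = 8.7986, SStot = 6409.5000.
R^2 = 1 - SSres/SStot = 0.9986.

0.9986


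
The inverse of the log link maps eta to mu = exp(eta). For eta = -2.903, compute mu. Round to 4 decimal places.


Apply the inverse link:
mu = e^-2.903 = 0.0549.

0.0549


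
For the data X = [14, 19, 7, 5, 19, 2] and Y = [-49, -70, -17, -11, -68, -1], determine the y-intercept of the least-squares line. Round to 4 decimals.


First find the slope: b1 = -4.1037.
Means: xbar = 11.0000, ybar = -36.0000.
b0 = ybar - b1 * xbar = -36.0000 - -4.1037 * 11.0000 = 9.1407.

9.1407


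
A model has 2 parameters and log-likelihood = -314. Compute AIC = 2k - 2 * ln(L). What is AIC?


AIC = 2*2 - 2*(-314).
= 4 + 628 = 632.

632


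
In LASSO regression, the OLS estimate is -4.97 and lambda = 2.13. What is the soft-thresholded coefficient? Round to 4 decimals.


Check: |-4.97| = 4.97 vs lambda = 2.13.
Since |beta| > lambda, coefficient = sign(beta)*(|beta| - lambda) = -2.8400.
Soft-thresholded coefficient = -2.8400.

-2.8400


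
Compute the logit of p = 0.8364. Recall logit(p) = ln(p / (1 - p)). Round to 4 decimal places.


The odds are p/(1-p) = 0.8364 / 0.1636 = 5.1125.
logit(p) = ln(5.1125) = 1.6317.

1.6317


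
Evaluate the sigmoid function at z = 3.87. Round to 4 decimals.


First, exp(-3.8700) = 0.0209.
Then sigma(z) = 1/(1 + 0.0209) = 0.9796.

0.9796


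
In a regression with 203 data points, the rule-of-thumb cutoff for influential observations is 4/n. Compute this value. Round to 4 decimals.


Cook's distance cutoff = 4/n = 4/203.
= 0.0197.

0.0197


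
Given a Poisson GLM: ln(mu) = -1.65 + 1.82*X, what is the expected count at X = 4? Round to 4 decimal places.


eta = -1.65 + 1.82 * 4 = 5.6300.
mu = exp(5.6300) = 278.6621.

278.6621


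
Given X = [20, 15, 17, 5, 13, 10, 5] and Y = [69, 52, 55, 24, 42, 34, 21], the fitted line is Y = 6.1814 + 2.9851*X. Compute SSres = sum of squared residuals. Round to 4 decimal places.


Predicted values from Y = 6.1814 + 2.9851*X.
Residuals: [3.1166, 1.0421, -1.9281, 2.8931, -2.9877, -2.0324, -0.1069].
SSres = 35.9552.

35.9552


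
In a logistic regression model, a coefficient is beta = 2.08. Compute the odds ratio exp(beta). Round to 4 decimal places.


Odds ratio = exp(beta) = exp(2.08).
= 8.0045.

8.0045


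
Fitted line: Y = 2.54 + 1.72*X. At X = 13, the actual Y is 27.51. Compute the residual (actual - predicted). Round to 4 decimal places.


Compute yhat = 2.54 + (1.72)(13) = 24.9000.
Residual = actual - predicted = 27.51 - 24.9000 = 2.6100.

2.6100


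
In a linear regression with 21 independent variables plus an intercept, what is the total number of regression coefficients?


Including the intercept, the model has 21 predictor coefficients + 1 intercept.
Total = 22.

22


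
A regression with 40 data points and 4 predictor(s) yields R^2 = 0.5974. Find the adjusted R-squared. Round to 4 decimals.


Adjusted R^2 = 1 - (1 - R^2) * (n-1)/(n-p-1).
(1 - R^2) = 0.4026.
(n-1)/(n-p-1) = 39/35.
(1 - R^2) * (n-1) = 0.4026 * 39 = 15.7014.
Divide by (n-p-1): 15.7014 / 35 = 0.4486.
Adj R^2 = 1 - 0.4486 = 0.5514.

0.5514


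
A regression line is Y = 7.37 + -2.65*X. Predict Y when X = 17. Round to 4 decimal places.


Plug X = 17 into Y = 7.37 + -2.65*X:
Y = 7.37 + -45.0500 = -37.6800.

-37.6800


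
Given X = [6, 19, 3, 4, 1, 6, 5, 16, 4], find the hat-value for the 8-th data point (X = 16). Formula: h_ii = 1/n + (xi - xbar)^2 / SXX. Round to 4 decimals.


Compute xbar = 7.1111 with n = 9 observations.
SXX = 300.8889.
Leverage = 1/9 + (16 - 7.1111)^2/300.8889 = 0.3737.

0.3737


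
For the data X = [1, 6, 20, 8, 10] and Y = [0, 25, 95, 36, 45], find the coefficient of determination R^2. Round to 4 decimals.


After computing the OLS fit (b0=-4.7541, b1=4.9949):
SSres = 0.7949, SStot = 4890.8000.
R^2 = 1 - 0.7949/4890.8000 = 0.9998.

0.9998


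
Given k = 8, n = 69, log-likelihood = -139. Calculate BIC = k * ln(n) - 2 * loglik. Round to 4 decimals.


Compute k*ln(n) = 8*ln(69) = 8*4.234107 = 33.872856.
Then -2*loglik = 278.
BIC = 33.872856 + 278 = 311.872856, which rounds to 311.8729.

311.8729
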